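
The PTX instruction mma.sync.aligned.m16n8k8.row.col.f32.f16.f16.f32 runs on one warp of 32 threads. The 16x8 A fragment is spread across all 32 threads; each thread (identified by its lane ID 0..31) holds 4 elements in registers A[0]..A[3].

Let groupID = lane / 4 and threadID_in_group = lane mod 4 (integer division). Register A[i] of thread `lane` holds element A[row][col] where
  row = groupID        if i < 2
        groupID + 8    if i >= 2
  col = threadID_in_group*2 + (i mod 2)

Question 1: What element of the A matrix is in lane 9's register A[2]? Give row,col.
lane 9: grp=2 (9/4), tig=1 (9%4)
i=2: r=2+8=10, c=1*2+0=2

10,2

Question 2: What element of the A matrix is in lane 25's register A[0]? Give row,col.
6,2

lane 25: grp=6 (25/4), tig=1 (25%4)
i=0: r=6+0=6, c=1*2+0=2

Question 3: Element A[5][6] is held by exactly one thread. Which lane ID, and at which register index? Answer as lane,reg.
r: 5->gid=5,r8=0  c: 6->tid=3,i&1=0
L=5*4+3=23  i=0*2+0=0

23,0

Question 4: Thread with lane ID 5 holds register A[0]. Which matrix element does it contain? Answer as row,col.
L=5->g=5>>2=1, t=5&3=1
[0]->row 1+0=1  col 1·2+0=2

1,2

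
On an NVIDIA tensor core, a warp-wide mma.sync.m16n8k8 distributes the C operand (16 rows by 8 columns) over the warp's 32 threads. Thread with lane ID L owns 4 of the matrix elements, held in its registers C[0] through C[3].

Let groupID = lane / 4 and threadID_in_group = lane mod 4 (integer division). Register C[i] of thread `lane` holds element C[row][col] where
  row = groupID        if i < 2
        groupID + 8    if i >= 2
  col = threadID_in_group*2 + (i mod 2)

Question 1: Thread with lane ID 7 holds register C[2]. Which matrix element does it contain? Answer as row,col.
L=7=>grp=7>>2=1, tig=7&3=3
[2]=>row 1+8=9  col 3·2+0=6

9,6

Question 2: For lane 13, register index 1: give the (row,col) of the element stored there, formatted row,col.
3,3

L=13->g=13>>2=3, t=13&3=1
[1]->row 3+0=3  col 1·2+1=3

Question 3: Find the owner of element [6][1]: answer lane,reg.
r: 6->gid=6,r8=0  c: 1->tid=0,i&1=1
L=6*4+0=24  i=0*2+1=1

24,1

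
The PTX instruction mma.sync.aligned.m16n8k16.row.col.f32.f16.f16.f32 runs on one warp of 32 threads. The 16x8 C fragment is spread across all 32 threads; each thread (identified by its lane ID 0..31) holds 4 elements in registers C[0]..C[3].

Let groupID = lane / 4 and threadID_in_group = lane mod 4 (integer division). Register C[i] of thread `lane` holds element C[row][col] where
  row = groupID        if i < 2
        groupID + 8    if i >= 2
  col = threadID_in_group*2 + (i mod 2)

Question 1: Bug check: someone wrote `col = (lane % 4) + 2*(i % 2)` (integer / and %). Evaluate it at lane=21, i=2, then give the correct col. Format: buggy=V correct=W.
buggy=1 correct=2

`(lane % 4) + 2*(i % 2)`[21,2]⇒1
L=21⇒gr=21>>2=5, th=21&3=1
[2]⇒row 5+8=13  col 1·2+0=2
col: 1 vs 2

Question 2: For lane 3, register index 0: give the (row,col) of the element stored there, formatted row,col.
L=3⇒gr=3>>2=0, th=3&3=3
[0]⇒row 0+0=0  col 3·2+0=6

0,6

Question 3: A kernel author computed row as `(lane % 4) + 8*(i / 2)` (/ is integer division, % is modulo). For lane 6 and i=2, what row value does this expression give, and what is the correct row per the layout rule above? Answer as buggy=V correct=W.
`(lane % 4) + 8*(i / 2)`[6,2]->10
lane 6: gid=1 (6/4), tid=2 (6%4)
i=2: r=1+8=9, c=2*2+0=4
row: 10 vs 9

buggy=10 correct=9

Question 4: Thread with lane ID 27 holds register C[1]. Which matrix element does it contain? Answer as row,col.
lane 27->27/4=6, 27 mod 4=3
i=1  r:6+0->6  c:2·3+1->7

6,7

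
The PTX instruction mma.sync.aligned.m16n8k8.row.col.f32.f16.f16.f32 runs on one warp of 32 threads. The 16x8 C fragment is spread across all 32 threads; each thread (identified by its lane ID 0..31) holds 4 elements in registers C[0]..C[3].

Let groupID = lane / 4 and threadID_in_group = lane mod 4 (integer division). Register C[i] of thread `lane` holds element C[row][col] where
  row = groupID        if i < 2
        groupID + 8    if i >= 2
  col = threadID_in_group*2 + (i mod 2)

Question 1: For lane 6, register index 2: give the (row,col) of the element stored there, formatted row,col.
9,4

L=6⇒gr=6>>2=1, th=6&3=2
[2]⇒row 1+8=9  col 2·2+0=4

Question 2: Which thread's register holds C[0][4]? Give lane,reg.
r=0→G=0,rhi=0  c=4→T=2,p=0
L=0*4+2=2  i=0*2+0=0

2,0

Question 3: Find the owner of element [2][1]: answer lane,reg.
r=2→G=2,rhi=0  c=1→T=0,p=1
L=2*4+0=8  i=0*2+1=1

8,1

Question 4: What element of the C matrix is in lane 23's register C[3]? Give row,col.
lane 23: gid=5 (23/4), tid=3 (23%4)
i=3: r=5+8=13, c=3*2+1=7

13,7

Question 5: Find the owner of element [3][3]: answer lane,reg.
13,1

r=3⇒gr=3,Rb=0  c=3⇒th=1,odd=1
L=3*4+1=13  i=0*2+1=1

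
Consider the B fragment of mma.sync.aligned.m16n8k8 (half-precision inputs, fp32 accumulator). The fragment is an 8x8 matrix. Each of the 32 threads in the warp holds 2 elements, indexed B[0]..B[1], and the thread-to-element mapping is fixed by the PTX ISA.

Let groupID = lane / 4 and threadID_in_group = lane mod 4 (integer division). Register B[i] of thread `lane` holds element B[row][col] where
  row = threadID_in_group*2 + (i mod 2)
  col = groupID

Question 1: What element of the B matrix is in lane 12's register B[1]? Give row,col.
1,3

12: gr=3,th=0
[1] (0*2+1,3) = (1,3)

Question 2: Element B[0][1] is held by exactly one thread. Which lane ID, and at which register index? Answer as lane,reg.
c=1->g=1  r=0->t=0,b0=0
L=1*4+0=4  i=0=0

4,0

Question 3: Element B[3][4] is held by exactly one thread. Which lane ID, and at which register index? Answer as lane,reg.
17,1

c=4->g=4  r=3->t=1,b0=1
L=4*4+1=17  i=1=1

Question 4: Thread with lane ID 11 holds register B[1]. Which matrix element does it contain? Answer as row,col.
11: G=2,T=3
[1] (3*2+1,2) = (7,2)

7,2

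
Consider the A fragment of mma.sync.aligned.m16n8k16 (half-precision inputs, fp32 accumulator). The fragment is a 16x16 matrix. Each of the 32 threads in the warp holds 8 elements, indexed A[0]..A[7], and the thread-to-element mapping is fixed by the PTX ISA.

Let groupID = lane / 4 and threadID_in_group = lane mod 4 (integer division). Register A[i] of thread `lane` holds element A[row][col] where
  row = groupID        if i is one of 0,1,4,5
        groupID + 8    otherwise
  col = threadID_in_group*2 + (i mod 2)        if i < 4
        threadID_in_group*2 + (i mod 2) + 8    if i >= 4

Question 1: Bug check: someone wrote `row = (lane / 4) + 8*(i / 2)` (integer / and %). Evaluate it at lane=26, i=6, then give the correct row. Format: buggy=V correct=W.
`(lane / 4) + 8*(i / 2)`[26,6]→30
lane 26: G=6 (26/4), T=2 (26%4)
i=6: r=6+8=14, c=2*2+0+8=12
row: 30 vs 14

buggy=30 correct=14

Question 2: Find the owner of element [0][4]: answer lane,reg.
2,0

r=0⇒gr=0,Rb=0  c=4⇒Cb=0,th=2,odd=0
L=0*4+2=2  i=0*4+0*2+0=0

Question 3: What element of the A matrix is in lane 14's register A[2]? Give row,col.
L=14->g=14>>2=3, t=14&3=2
[2]->row 3+8=11  col 2·2+0+0=4

11,4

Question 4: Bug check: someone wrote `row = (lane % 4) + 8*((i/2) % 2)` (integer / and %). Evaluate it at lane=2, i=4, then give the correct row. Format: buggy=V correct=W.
`(lane % 4) + 8*((i/2) % 2)`[2,4]=>2
lane 2: grp=0 (2/4), tig=2 (2%4)
i=4: r=0+0=0, c=2*2+0+8=12
row: 2 vs 0

buggy=2 correct=0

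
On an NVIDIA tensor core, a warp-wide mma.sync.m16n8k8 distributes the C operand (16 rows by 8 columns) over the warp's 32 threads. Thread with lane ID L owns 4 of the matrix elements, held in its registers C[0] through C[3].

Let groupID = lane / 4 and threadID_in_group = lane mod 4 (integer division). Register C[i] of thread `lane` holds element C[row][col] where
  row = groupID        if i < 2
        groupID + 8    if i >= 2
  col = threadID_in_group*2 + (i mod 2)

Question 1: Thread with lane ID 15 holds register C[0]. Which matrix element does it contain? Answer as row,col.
3,6

lane 15: gr=3 (15/4), th=3 (15%4)
i=0: r=3+0=3, c=3*2+0=6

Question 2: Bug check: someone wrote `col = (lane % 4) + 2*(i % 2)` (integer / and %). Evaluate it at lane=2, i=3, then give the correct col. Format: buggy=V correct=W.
`(lane % 4) + 2*(i % 2)`[2,3]=>4
lane 2: grp=0 (2/4), tig=2 (2%4)
i=3: r=0+8=8, c=2*2+1=5
col: 4 vs 5

buggy=4 correct=5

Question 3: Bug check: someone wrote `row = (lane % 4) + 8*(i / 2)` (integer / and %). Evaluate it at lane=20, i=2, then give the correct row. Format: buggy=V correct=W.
buggy=8 correct=13

`(lane % 4) + 8*(i / 2)`[20,2]⇒8
20: gr=5,th=0
[2] (5+8,0*2+0) = (13,0)
row: 8 vs 13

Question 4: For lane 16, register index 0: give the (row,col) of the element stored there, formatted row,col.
16: grp=4,tig=0
[0] (4+0,0*2+0) = (4,0)

4,0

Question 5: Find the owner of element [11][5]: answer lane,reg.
r: 11->gid=3,r8=1  c: 5->tid=2,i&1=1
L=3*4+2=14  i=1*2+1=3

14,3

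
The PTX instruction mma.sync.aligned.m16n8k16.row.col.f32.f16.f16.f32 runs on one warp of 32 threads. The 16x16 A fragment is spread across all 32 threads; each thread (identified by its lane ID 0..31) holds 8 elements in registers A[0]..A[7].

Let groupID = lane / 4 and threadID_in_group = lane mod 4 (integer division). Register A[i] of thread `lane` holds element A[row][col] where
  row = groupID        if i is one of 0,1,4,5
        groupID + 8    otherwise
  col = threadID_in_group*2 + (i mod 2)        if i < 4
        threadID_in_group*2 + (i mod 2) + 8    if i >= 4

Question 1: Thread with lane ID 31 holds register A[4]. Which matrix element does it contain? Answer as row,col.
L=31->g=31>>2=7, t=31&3=3
[4]->row 7+0=7  col 3·2+0+8=14

7,14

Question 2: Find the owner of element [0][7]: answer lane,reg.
3,1

r=0→G=0,rhi=0  c=7→chi=0,T=3,p=1
L=0*4+3=3  i=0*4+0*2+1=1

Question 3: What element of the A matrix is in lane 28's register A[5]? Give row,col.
7,9

28: gr=7,th=0
[5] (7+0,0*2+1+8) = (7,9)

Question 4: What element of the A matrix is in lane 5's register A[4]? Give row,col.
1,10

5: g=1,t=1
[4] (1+0,1*2+0+8) = (1,10)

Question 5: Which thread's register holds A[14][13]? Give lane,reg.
26,7

r:14=>grp=6,rB=1  c:13=>cB=1,tig=2,lo=1
L=6*4+2=26  i=1*4+1*2+1=7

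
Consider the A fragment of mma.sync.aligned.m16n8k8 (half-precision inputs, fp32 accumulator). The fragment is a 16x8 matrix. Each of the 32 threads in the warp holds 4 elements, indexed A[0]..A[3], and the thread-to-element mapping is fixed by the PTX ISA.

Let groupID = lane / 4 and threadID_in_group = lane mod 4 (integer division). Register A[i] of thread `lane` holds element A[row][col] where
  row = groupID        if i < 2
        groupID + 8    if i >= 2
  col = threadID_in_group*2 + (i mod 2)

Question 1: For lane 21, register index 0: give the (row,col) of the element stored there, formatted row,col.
5,2

21: gr=5,th=1
[0] (5+0,1*2+0) = (5,2)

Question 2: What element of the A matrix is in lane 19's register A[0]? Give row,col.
lane 19->19/4=4, 19 mod 4=3
i=0  r:4+0->4  c:2·3+0->6

4,6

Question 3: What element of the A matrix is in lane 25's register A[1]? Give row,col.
6,3

L=25=>grp=25>>2=6, tig=25&3=1
[1]=>row 6+0=6  col 1·2+1=3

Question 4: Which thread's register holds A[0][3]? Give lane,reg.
r=0→G=0,rhi=0  c=3→T=1,p=1
L=0*4+1=1  i=0*2+1=1

1,1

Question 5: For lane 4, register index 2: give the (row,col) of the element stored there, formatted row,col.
lane 4: G=1 (4/4), T=0 (4%4)
i=2: r=1+8=9, c=0*2+0=0

9,0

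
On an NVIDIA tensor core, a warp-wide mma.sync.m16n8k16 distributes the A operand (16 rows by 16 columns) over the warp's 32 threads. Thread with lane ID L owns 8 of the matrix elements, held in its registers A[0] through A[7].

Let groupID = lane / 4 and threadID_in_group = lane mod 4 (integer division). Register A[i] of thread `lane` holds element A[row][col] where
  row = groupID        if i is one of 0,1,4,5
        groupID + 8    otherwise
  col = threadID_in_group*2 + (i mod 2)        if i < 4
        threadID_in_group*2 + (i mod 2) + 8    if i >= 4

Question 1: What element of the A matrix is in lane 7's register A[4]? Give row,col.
1,14

L=7->g=7>>2=1, t=7&3=3
[4]->row 1+0=1  col 3·2+0+8=14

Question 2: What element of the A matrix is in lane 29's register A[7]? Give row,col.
29: g=7,t=1
[7] (7+8,1*2+1+8) = (15,11)

15,11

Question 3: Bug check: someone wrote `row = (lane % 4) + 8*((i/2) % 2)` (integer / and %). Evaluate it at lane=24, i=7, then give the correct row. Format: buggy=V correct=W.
`(lane % 4) + 8*((i/2) % 2)`[24,7]=>8
lane 24: grp=6 (24/4), tig=0 (24%4)
i=7: r=6+8=14, c=0*2+1+8=9
row: 8 vs 14

buggy=8 correct=14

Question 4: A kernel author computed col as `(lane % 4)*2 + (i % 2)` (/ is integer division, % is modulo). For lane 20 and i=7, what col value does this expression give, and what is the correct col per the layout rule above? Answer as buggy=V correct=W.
buggy=1 correct=9

`(lane % 4)*2 + (i % 2)`[20,7]⇒1
lane 20⇒20/4=5, 20 mod 4=0
i=7  r:5+8⇒13  c:2·0+1+8⇒9
col: 1 vs 9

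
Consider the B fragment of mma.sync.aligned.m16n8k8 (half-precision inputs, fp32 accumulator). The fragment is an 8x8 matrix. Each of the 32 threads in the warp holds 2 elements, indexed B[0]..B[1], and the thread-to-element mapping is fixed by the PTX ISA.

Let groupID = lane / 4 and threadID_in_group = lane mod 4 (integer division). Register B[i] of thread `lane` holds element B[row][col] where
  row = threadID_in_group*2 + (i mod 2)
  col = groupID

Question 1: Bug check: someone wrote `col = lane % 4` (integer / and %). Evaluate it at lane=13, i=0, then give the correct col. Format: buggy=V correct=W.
buggy=1 correct=3

`lane % 4`[13,0]→1
lane 13: G=3 (13/4), T=1 (13%4)
i=0: r=1*2+0=2, c=G=3
col: 1 vs 3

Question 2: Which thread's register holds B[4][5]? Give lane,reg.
22,0

c: 5->gid=5  r: 4->tid=2,i&1=0
L=5*4+2=22  i=0=0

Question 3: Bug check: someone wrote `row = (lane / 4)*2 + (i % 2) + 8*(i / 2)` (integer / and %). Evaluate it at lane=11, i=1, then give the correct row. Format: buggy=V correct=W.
buggy=5 correct=7

`(lane / 4)*2 + (i % 2) + 8*(i / 2)`[11,1]->5
lane 11->11/4=2, 11 mod 4=3
i=1  r:2·3+1->7  c:2
row: 5 vs 7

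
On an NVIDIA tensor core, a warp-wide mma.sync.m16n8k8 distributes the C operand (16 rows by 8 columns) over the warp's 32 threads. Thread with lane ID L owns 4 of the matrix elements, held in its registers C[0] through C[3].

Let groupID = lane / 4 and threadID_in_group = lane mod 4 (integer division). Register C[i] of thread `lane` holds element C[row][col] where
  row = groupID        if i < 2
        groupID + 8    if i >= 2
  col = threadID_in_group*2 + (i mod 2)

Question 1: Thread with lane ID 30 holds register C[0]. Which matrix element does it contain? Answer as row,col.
7,4

L=30=>grp=30>>2=7, tig=30&3=2
[0]=>row 7+0=7  col 2·2+0=4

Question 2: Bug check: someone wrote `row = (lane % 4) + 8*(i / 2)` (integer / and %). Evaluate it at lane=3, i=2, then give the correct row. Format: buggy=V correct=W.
`(lane % 4) + 8*(i / 2)`[3,2]→11
3: G=0,T=3
[2] (0+8,3*2+0) = (8,6)
row: 11 vs 8

buggy=11 correct=8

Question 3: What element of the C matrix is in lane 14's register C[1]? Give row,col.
lane 14: grp=3 (14/4), tig=2 (14%4)
i=1: r=3+0=3, c=2*2+1=5

3,5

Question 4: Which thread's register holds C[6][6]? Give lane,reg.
27,0

r=6→G=6,rhi=0  c=6→T=3,p=0
L=6*4+3=27  i=0*2+0=0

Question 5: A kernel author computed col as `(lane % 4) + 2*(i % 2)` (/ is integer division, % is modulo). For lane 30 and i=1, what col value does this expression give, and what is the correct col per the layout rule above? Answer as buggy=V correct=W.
`(lane % 4) + 2*(i % 2)`[30,1]->4
lane 30->30/4=7, 30 mod 4=2
i=1  r:7+0->7  c:2·2+1->5
col: 4 vs 5

buggy=4 correct=5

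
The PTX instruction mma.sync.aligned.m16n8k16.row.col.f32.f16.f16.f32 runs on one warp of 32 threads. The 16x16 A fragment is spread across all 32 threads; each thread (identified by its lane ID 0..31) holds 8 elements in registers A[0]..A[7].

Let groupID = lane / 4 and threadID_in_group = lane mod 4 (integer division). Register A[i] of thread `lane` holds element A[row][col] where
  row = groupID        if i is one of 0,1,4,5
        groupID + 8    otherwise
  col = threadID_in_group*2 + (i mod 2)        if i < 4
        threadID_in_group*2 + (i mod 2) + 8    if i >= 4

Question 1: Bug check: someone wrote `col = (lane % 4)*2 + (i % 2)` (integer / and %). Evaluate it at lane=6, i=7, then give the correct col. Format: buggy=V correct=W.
buggy=5 correct=13

`(lane % 4)*2 + (i % 2)`[6,7]->5
lane 6->6/4=1, 6 mod 4=2
i=7  r:1+8->9  c:2·2+1+8->13
col: 5 vs 13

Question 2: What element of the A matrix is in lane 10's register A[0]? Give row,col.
2,4

lane 10: gid=2 (10/4), tid=2 (10%4)
i=0: r=2+0=2, c=2*2+0+0=4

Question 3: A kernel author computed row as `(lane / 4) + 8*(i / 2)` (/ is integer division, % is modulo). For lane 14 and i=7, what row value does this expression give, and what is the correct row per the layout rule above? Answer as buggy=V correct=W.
buggy=27 correct=11

`(lane / 4) + 8*(i / 2)`[14,7]->27
lane 14->14/4=3, 14 mod 4=2
i=7  r:3+8->11  c:2·2+1+8->13
row: 27 vs 11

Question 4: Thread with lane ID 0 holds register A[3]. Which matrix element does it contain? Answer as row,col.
lane 0->0/4=0, 0 mod 4=0
i=3  r:0+8->8  c:2·0+1+0->1

8,1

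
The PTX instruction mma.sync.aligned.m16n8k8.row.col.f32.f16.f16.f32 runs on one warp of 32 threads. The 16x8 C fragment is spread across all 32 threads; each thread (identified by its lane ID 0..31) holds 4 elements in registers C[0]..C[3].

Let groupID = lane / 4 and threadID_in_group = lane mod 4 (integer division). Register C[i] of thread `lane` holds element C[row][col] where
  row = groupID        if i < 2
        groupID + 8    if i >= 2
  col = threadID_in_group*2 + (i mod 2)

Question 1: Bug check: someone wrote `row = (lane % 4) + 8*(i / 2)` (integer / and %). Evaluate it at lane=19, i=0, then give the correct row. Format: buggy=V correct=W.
buggy=3 correct=4

`(lane % 4) + 8*(i / 2)`[19,0]=>3
19: grp=4,tig=3
[0] (4+0,3*2+0) = (4,6)
row: 3 vs 4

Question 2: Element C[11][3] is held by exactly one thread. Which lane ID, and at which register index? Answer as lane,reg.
r: 11->gid=3,r8=1  c: 3->tid=1,i&1=1
L=3*4+1=13  i=1*2+1=3

13,3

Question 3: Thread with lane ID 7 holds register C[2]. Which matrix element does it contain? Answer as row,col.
9,6

L=7⇒gr=7>>2=1, th=7&3=3
[2]⇒row 1+8=9  col 3·2+0=6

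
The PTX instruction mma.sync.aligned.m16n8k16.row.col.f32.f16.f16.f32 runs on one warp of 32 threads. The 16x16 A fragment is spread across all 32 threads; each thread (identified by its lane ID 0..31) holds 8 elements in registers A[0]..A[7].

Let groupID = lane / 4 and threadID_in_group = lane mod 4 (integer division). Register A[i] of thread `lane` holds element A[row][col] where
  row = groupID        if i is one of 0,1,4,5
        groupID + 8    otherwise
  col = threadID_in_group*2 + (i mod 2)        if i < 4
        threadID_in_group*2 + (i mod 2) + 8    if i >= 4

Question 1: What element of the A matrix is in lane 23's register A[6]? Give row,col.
13,14

23: grp=5,tig=3
[6] (5+8,3*2+0+8) = (13,14)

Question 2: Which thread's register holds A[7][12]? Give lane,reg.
30,4

r: 7->gid=7,r8=0  c: 12->c8=1,tid=2,i&1=0
L=7*4+2=30  i=1*4+0*2+0=4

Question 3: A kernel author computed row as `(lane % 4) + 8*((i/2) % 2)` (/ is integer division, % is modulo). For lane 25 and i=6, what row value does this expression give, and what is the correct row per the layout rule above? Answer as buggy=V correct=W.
buggy=9 correct=14

`(lane % 4) + 8*((i/2) % 2)`[25,6]⇒9
lane 25⇒25/4=6, 25 mod 4=1
i=6  r:6+8⇒14  c:2·1+0+8⇒10
row: 9 vs 14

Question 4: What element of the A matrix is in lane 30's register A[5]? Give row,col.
30: gr=7,th=2
[5] (7+0,2*2+1+8) = (7,13)

7,13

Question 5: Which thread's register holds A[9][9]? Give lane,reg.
4,7

r=9->g=1,rb=1  c=9->cb=1,t=0,b0=1
L=1*4+0=4  i=1*4+1*2+1=7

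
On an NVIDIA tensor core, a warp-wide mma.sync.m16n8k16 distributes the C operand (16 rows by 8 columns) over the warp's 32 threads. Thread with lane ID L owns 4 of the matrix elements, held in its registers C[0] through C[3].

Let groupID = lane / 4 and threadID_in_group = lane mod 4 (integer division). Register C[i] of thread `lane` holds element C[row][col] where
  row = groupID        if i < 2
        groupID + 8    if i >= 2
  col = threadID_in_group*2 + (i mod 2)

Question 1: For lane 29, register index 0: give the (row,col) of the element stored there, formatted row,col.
lane 29: gr=7 (29/4), th=1 (29%4)
i=0: r=7+0=7, c=1*2+0=2

7,2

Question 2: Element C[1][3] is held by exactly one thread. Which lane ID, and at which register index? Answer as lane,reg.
5,1

r=1->g=1,rb=0  c=3->t=1,b0=1
L=1*4+1=5  i=0*2+1=1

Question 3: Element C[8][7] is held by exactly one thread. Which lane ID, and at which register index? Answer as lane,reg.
r: 8->gid=0,r8=1  c: 7->tid=3,i&1=1
L=0*4+3=3  i=1*2+1=3

3,3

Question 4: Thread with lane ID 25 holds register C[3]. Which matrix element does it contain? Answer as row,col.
lane 25: grp=6 (25/4), tig=1 (25%4)
i=3: r=6+8=14, c=1*2+1=3

14,3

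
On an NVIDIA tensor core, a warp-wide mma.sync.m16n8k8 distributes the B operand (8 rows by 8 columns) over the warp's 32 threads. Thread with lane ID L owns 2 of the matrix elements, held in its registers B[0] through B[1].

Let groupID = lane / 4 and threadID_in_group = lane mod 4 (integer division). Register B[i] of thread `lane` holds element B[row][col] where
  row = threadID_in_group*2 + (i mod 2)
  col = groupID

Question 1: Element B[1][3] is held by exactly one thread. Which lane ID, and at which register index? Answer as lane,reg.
c=3→G=3  r=1→T=0,p=1
L=3*4+0=12  i=1=1

12,1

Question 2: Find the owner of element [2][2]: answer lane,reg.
c:2=>grp=2  r:2=>tig=1,lo=0
L=2*4+1=9  i=0=0

9,0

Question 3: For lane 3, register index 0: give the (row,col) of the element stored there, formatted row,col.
lane 3->3/4=0, 3 mod 4=3
i=0  r:2·3+0->6  c:0

6,0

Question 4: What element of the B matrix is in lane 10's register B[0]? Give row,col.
lane 10: gr=2 (10/4), th=2 (10%4)
i=0: r=2*2+0=4, c=gr=2

4,2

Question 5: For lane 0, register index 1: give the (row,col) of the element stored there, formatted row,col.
1,0

lane 0⇒0/4=0, 0 mod 4=0
i=1  r:2·0+1⇒1  c:0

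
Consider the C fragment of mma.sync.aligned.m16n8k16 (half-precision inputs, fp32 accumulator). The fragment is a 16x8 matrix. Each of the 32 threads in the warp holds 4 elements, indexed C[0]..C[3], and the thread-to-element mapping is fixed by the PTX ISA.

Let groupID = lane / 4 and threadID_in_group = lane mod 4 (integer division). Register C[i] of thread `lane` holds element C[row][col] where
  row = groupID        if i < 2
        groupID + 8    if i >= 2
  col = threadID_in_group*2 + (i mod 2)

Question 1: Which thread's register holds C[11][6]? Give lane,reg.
15,2

r=11->g=3,rb=1  c=6->t=3,b0=0
L=3*4+3=15  i=1*2+0=2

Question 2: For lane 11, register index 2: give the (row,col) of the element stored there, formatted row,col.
11: grp=2,tig=3
[2] (2+8,3*2+0) = (10,6)

10,6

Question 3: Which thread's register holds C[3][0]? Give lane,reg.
r:3=>grp=3,rB=0  c:0=>tig=0,lo=0
L=3*4+0=12  i=0*2+0=0

12,0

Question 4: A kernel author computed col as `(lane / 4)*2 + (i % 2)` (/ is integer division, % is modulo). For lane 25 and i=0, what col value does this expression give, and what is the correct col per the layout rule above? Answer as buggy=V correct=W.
`(lane / 4)*2 + (i % 2)`[25,0]→12
25: G=6,T=1
[0] (6+0,1*2+0) = (6,2)
col: 12 vs 2

buggy=12 correct=2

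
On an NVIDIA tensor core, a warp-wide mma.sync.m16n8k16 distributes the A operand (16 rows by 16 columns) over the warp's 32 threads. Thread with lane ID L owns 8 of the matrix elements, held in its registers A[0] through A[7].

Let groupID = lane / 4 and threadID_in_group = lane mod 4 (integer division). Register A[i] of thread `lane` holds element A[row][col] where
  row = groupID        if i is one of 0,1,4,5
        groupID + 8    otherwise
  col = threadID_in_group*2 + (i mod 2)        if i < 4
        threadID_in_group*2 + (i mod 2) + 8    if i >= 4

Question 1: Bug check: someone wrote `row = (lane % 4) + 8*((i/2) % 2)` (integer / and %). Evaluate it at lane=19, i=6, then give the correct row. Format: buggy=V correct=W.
`(lane % 4) + 8*((i/2) % 2)`[19,6]->11
lane 19: g=4 (19/4), t=3 (19%4)
i=6: r=4+8=12, c=3*2+0+8=14
row: 11 vs 12

buggy=11 correct=12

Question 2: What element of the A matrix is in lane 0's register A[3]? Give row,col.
lane 0→0/4=0, 0 mod 4=0
i=3  r:0+8→8  c:2·0+1+0→1

8,1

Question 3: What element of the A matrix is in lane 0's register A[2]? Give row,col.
L=0->g=0>>2=0, t=0&3=0
[2]->row 0+8=8  col 0·2+0+0=0

8,0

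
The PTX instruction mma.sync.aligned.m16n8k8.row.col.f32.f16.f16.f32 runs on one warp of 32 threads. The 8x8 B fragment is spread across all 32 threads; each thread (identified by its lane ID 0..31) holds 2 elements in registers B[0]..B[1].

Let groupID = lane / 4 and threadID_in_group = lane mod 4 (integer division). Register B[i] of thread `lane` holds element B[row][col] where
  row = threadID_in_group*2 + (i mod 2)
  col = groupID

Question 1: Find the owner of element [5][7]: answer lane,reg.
30,1

c=7->g=7  r=5->t=2,b0=1
L=7*4+2=30  i=1=1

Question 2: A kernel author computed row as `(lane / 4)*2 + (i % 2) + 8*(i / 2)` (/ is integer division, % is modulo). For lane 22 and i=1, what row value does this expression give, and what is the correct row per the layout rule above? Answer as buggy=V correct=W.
buggy=11 correct=5

`(lane / 4)*2 + (i % 2) + 8*(i / 2)`[22,1]⇒11
lane 22: gr=5 (22/4), th=2 (22%4)
i=1: r=2*2+1=5, c=gr=5
row: 11 vs 5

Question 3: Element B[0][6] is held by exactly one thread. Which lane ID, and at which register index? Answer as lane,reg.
24,0

c=6->g=6  r=0->t=0,b0=0
L=6*4+0=24  i=0=0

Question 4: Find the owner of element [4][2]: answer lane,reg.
c=2→G=2  r=4→T=2,p=0
L=2*4+2=10  i=0=0

10,0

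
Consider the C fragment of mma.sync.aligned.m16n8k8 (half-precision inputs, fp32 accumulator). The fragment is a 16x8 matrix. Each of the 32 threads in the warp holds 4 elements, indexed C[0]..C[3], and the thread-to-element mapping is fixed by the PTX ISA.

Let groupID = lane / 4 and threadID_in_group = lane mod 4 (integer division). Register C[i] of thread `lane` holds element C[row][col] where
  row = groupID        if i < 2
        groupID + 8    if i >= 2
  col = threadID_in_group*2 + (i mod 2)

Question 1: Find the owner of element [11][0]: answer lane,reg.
r:11=>grp=3,rB=1  c:0=>tig=0,lo=0
L=3*4+0=12  i=1*2+0=2

12,2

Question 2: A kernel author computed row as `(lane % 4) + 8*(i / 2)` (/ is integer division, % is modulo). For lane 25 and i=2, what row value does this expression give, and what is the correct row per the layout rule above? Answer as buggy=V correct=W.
buggy=9 correct=14

`(lane % 4) + 8*(i / 2)`[25,2]→9
lane 25→25/4=6, 25 mod 4=1
i=2  r:6+8→14  c:2·1+0→2
row: 9 vs 14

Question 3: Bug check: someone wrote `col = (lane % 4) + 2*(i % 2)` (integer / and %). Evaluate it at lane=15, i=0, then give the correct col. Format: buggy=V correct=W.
buggy=3 correct=6

`(lane % 4) + 2*(i % 2)`[15,0]⇒3
15: gr=3,th=3
[0] (3+0,3*2+0) = (3,6)
col: 3 vs 6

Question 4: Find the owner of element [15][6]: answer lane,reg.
r=15->g=7,rb=1  c=6->t=3,b0=0
L=7*4+3=31  i=1*2+0=2

31,2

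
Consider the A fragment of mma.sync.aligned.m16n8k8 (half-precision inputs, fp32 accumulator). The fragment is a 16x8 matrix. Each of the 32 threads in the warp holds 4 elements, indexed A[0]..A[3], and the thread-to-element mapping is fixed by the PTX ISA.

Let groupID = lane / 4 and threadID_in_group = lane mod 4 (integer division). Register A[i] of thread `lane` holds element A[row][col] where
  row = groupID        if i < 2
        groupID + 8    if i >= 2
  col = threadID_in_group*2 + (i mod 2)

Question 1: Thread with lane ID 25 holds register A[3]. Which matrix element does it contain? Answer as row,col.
14,3

25: G=6,T=1
[3] (6+8,1*2+1) = (14,3)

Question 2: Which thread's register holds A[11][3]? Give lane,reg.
13,3

r=11->g=3,rb=1  c=3->t=1,b0=1
L=3*4+1=13  i=1*2+1=3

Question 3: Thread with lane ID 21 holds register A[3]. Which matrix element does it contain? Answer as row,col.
L=21->g=21>>2=5, t=21&3=1
[3]->row 5+8=13  col 1·2+1=3

13,3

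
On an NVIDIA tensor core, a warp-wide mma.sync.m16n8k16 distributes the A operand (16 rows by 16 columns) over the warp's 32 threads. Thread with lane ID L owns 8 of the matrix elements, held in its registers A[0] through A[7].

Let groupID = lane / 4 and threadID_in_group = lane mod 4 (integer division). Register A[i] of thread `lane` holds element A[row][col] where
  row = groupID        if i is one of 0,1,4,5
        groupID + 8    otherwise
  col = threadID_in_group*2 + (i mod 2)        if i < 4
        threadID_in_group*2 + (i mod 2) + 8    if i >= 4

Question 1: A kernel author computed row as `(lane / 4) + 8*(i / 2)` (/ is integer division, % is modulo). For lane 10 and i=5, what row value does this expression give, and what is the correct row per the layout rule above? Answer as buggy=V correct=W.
`(lane / 4) + 8*(i / 2)`[10,5]=>18
L=10=>grp=10>>2=2, tig=10&3=2
[5]=>row 2+0=2  col 2·2+1+8=13
row: 18 vs 2

buggy=18 correct=2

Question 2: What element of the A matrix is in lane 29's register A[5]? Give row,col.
29: G=7,T=1
[5] (7+0,1*2+1+8) = (7,11)

7,11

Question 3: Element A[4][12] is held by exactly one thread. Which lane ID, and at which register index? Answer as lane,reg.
18,4

r=4→G=4,rhi=0  c=12→chi=1,T=2,p=0
L=4*4+2=18  i=1*4+0*2+0=4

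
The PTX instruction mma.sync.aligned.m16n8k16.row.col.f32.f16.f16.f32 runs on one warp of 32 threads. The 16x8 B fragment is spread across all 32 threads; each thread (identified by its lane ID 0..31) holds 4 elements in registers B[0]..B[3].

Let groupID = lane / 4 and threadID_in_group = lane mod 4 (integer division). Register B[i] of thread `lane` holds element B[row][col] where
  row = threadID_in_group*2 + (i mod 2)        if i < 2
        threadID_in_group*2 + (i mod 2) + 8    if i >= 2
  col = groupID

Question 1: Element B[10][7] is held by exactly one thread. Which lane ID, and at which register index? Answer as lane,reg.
c=7->g=7  r=10->rb=1,t=1,b0=0
L=7*4+1=29  i=1*2+0=2

29,2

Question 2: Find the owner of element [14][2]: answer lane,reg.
11,2

c=2⇒gr=2  r=14⇒Rb=1,th=3,odd=0
L=2*4+3=11  i=1*2+0=2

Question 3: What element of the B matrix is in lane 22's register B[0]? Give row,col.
L=22->gid=22>>2=5, tid=22&3=2
[0]->row 2·2+0+0=4  col gid=5

4,5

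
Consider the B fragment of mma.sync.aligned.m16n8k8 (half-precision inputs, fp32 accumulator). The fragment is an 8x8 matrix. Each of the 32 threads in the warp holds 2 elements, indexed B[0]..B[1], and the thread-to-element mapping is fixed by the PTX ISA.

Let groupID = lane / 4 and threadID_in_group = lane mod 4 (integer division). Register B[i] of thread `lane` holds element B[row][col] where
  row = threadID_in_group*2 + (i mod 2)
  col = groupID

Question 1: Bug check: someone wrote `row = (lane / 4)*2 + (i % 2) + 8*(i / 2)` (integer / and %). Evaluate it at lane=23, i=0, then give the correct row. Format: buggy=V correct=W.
`(lane / 4)*2 + (i % 2) + 8*(i / 2)`[23,0]->10
L=23->gid=23>>2=5, tid=23&3=3
[0]->row 3·2+0=6  col gid=5
row: 10 vs 6

buggy=10 correct=6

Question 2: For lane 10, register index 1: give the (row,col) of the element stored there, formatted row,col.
L=10=>grp=10>>2=2, tig=10&3=2
[1]=>row 2·2+1=5  col grp=2

5,2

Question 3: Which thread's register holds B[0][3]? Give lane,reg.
c=3⇒gr=3  r=0⇒th=0,odd=0
L=3*4+0=12  i=0=0

12,0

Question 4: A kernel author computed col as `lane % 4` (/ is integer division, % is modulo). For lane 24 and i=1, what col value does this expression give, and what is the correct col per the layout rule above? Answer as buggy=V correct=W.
`lane % 4`[24,1]=>0
L=24=>grp=24>>2=6, tig=24&3=0
[1]=>row 0·2+1=1  col grp=6
col: 0 vs 6

buggy=0 correct=6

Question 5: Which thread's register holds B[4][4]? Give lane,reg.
c:4=>grp=4  r:4=>tig=2,lo=0
L=4*4+2=18  i=0=0

18,0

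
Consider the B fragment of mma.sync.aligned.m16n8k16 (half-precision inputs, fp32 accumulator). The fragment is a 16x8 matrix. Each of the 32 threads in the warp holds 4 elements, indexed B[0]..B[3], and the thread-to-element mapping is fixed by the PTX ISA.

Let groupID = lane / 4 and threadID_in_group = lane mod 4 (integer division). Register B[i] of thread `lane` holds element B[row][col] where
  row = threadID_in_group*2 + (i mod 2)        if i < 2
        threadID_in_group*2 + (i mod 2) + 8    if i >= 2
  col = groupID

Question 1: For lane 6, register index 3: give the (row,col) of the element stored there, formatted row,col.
L=6=>grp=6>>2=1, tig=6&3=2
[3]=>row 2·2+1+8=13  col grp=1

13,1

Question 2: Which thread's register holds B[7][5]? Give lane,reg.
c=5->g=5  r=7->rb=0,t=3,b0=1
L=5*4+3=23  i=0*2+1=1

23,1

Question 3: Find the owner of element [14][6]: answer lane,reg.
c=6->g=6  r=14->rb=1,t=3,b0=0
L=6*4+3=27  i=1*2+0=2

27,2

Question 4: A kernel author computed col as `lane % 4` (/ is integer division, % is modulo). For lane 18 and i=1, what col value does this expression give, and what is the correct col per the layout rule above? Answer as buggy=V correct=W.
buggy=2 correct=4

`lane % 4`[18,1]->2
lane 18->18/4=4, 18 mod 4=2
i=1  r:2·2+1+0->5  c:4
col: 2 vs 4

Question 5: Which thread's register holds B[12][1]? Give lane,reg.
c=1->g=1  r=12->rb=1,t=2,b0=0
L=1*4+2=6  i=1*2+0=2

6,2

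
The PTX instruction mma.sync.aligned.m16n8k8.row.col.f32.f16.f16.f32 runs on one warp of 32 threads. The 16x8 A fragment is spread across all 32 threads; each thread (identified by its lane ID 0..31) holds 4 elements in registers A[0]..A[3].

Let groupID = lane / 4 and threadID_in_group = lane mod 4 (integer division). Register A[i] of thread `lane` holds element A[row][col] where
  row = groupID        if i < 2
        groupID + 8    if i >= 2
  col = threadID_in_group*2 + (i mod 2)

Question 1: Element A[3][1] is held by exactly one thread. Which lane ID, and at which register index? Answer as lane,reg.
r: 3->gid=3,r8=0  c: 1->tid=0,i&1=1
L=3*4+0=12  i=0*2+1=1

12,1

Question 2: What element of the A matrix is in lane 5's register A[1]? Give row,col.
lane 5: gid=1 (5/4), tid=1 (5%4)
i=1: r=1+0=1, c=1*2+1=3

1,3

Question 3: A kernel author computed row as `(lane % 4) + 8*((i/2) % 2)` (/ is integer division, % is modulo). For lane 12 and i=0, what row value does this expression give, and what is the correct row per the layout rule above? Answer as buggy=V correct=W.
buggy=0 correct=3

`(lane % 4) + 8*((i/2) % 2)`[12,0]→0
L=12→G=12>>2=3, T=12&3=0
[0]→row 3+0=3  col 0·2+0=0
row: 0 vs 3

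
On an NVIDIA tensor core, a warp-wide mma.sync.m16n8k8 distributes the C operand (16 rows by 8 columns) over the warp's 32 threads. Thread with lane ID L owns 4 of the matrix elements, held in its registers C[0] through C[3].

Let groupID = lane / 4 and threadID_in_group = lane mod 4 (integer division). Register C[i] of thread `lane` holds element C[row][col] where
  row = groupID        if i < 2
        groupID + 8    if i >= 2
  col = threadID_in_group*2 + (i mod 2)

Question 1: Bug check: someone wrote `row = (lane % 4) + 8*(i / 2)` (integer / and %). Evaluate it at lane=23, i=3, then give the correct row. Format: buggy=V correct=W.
buggy=11 correct=13

`(lane % 4) + 8*(i / 2)`[23,3]=>11
lane 23=>23/4=5, 23 mod 4=3
i=3  r:5+8=>13  c:2·3+1=>7
row: 11 vs 13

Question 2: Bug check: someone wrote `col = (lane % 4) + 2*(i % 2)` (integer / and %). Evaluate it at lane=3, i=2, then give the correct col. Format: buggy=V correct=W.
buggy=3 correct=6

`(lane % 4) + 2*(i % 2)`[3,2]=>3
3: grp=0,tig=3
[2] (0+8,3*2+0) = (8,6)
col: 3 vs 6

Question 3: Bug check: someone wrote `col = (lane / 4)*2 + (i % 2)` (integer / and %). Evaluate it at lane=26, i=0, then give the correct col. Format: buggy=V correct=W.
`(lane / 4)*2 + (i % 2)`[26,0]->12
lane 26->26/4=6, 26 mod 4=2
i=0  r:6+0->6  c:2·2+0->4
col: 12 vs 4

buggy=12 correct=4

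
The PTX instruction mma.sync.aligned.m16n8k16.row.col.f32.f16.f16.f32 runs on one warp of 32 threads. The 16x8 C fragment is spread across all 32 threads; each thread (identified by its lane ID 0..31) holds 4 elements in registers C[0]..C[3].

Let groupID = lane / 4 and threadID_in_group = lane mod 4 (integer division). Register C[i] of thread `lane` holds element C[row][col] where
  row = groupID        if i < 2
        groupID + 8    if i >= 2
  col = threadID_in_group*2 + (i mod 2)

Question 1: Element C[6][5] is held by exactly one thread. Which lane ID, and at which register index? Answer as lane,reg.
26,1

r=6⇒gr=6,Rb=0  c=5⇒th=2,odd=1
L=6*4+2=26  i=0*2+1=1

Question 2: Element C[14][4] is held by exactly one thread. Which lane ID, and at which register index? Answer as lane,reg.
r=14->g=6,rb=1  c=4->t=2,b0=0
L=6*4+2=26  i=1*2+0=2

26,2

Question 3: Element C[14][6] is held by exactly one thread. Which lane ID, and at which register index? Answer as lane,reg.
r:14=>grp=6,rB=1  c:6=>tig=3,lo=0
L=6*4+3=27  i=1*2+0=2

27,2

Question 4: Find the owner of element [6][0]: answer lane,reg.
r:6=>grp=6,rB=0  c:0=>tig=0,lo=0
L=6*4+0=24  i=0*2+0=0

24,0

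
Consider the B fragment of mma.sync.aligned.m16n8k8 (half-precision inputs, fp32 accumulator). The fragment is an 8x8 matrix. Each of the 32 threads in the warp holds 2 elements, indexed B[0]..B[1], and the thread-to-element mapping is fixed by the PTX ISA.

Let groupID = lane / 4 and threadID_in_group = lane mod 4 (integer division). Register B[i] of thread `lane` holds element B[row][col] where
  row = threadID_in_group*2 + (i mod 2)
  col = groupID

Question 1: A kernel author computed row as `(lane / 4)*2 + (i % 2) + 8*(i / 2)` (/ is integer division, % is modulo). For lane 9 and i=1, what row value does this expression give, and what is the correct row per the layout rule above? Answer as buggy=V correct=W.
`(lane / 4)*2 + (i % 2) + 8*(i / 2)`[9,1]→5
9: G=2,T=1
[1] (1*2+1,2) = (3,2)
row: 5 vs 3

buggy=5 correct=3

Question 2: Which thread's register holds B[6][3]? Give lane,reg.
15,0

c=3→G=3  r=6→T=3,p=0
L=3*4+3=15  i=0=0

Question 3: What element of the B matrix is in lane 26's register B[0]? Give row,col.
4,6

L=26→G=26>>2=6, T=26&3=2
[0]→row 2·2+0=4  col G=6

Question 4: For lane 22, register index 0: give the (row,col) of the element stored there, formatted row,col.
4,5

lane 22->22/4=5, 22 mod 4=2
i=0  r:2·2+0->4  c:5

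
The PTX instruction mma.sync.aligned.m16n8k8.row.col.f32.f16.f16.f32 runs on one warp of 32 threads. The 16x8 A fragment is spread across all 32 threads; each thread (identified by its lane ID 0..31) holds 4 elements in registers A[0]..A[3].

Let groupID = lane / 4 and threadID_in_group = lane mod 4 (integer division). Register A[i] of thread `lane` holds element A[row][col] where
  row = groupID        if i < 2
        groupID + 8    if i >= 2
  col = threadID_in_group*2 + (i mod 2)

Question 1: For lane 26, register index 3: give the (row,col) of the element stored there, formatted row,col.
lane 26: G=6 (26/4), T=2 (26%4)
i=3: r=6+8=14, c=2*2+1=5

14,5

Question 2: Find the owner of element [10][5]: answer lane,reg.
r: 10->gid=2,r8=1  c: 5->tid=2,i&1=1
L=2*4+2=10  i=1*2+1=3

10,3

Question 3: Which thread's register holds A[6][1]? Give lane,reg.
r: 6->gid=6,r8=0  c: 1->tid=0,i&1=1
L=6*4+0=24  i=0*2+1=1

24,1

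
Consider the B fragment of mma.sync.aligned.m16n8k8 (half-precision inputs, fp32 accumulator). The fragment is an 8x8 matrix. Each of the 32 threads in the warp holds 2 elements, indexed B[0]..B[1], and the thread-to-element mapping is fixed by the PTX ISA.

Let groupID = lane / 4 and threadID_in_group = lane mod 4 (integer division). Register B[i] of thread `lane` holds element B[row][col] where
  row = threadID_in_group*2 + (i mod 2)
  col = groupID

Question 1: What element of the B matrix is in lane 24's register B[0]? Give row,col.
lane 24: gr=6 (24/4), th=0 (24%4)
i=0: r=0*2+0=0, c=gr=6

0,6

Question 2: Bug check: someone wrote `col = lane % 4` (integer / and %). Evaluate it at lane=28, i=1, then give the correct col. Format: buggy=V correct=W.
buggy=0 correct=7

`lane % 4`[28,1]→0
L=28→G=28>>2=7, T=28&3=0
[1]→row 0·2+1=1  col G=7
col: 0 vs 7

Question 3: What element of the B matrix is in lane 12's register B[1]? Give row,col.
1,3

lane 12->12/4=3, 12 mod 4=0
i=1  r:2·0+1->1  c:3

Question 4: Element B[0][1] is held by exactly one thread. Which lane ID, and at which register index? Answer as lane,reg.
4,0

c: 1->gid=1  r: 0->tid=0,i&1=0
L=1*4+0=4  i=0=0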